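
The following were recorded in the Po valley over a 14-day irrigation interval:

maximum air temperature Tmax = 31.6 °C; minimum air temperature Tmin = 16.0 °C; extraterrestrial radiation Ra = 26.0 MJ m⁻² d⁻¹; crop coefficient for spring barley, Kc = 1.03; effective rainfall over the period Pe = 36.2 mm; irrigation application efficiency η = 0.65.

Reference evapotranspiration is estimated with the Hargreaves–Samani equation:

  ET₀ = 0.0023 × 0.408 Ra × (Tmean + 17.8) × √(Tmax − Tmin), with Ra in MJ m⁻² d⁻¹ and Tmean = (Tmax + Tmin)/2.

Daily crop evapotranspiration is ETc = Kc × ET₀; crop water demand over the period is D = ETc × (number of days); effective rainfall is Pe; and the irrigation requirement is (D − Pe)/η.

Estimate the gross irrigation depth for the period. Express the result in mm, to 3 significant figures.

Tmean = (31.6 + 16.0)/2 = 23.80 °C
0.408 Ra = 0.408 × 26.0 = 10.6080 mm/d equivalent
ET₀ = 0.0023 × 10.6080 × (23.80 + 17.8) × √15.6 = 0.0023 × 10.6080 × 41.60 × 3.9497 = 4.0088 mm/d
ETc = Kc × ET₀ = 1.03 × 4.0088 = 4.1291 mm/d
Crop demand D = ETc × 14 d = 4.1291 × 14 = 57.807 mm
D − Pe = 57.807 − 36.2 = 21.607 mm
Gross irrigation = 21.607 / 0.65 = 33.242 mm

33.2 mm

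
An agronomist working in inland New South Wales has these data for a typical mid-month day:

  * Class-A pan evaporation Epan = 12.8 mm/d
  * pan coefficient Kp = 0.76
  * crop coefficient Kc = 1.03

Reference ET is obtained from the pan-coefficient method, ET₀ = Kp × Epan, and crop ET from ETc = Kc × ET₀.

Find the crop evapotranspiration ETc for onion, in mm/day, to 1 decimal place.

ET₀ = 0.76 × 12.8 = 9.7280 mm/d
ETc = Kc × ET₀ = 1.03 × 9.7280 = 10.0198 mm/d

10.0 mm/day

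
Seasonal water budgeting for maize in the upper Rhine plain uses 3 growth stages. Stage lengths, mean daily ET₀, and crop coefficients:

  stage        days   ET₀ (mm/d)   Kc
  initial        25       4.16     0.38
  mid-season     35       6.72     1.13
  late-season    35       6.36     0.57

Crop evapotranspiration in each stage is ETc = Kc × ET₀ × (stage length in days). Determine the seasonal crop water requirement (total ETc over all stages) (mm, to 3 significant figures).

432 mm

initial: 0.38 × 4.16 × 25 = 39.52 mm
mid-season: 1.13 × 6.72 × 35 = 265.78 mm
late-season: 0.57 × 6.36 × 35 = 126.88 mm
Seasonal total = 432.18 mm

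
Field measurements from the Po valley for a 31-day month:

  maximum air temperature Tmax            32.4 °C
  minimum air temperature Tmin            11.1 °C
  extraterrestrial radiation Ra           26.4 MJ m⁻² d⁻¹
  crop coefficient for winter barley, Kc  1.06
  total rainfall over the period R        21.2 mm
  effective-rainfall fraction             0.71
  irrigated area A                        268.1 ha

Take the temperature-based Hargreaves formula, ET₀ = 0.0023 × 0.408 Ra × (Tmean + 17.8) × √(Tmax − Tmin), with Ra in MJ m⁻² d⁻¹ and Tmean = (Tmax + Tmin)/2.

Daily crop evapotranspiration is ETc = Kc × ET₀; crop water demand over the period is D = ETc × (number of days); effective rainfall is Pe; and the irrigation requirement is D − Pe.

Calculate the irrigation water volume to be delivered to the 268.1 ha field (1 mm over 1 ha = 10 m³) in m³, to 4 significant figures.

358000 m³

Tmean = (32.4 + 11.1)/2 = 21.75 °C
0.408 Ra = 0.408 × 26.4 = 10.7712 mm/d equivalent
ET₀ = 0.0023 × 10.7712 × (21.75 + 17.8) × √21.3 = 0.0023 × 10.7712 × 39.55 × 4.6152 = 4.5220 mm/d
ETc = Kc × ET₀ = 1.06 × 4.5220 = 4.7933 mm/d
Crop demand D = ETc × 31 d = 4.7933 × 31 = 148.592 mm
Pe = 0.71 × 21.2 = 15.052 mm
D − Pe = 148.592 − 15.052 = 133.540 mm
Volume = 133.540 mm × 268.1 ha × 10 = 358020.7 m³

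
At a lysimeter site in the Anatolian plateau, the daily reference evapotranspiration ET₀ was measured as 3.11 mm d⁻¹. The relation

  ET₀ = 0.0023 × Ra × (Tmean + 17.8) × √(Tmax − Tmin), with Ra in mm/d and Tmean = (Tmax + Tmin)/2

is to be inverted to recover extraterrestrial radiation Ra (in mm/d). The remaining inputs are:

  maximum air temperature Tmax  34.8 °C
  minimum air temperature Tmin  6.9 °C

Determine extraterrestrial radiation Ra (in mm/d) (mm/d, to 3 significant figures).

Tmean = 20.85 °C; √ΔT = 5.2820
Ra = ET₀ / [0.0023 × (Tmean+17.8) × √ΔT] = 3.11 / (0.0023 × 38.65 × 5.2820) = 6.623 mm/d

6.62 mm/d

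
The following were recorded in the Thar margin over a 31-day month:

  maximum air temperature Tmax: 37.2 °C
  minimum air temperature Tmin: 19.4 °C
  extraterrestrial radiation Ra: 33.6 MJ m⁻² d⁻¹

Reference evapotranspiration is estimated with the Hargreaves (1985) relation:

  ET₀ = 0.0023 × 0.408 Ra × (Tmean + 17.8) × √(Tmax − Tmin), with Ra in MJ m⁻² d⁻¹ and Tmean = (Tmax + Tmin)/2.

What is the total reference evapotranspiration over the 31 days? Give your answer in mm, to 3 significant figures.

Tmean = (37.2 + 19.4)/2 = 28.30 °C
0.408 Ra = 0.408 × 33.6 = 13.7088 mm/d equivalent
ET₀ = 0.0023 × 13.7088 × (28.30 + 17.8) × √17.8 = 0.0023 × 13.7088 × 46.10 × 4.2190 = 6.1325 mm/d
Over 31 days: 6.1325 × 31 = 190.108 mm

190 mm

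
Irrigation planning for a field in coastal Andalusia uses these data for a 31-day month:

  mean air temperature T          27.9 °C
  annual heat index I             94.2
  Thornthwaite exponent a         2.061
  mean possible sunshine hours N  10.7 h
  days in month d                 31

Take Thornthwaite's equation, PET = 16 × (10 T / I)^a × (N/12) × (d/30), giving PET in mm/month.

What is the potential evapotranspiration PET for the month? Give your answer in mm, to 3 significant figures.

10T/I = 10 × 27.9 / 94.2 = 2.9618
(10T/I)^a = 2.9618^2.061 = 9.3730
Uncorrected PET = 16 × 9.3730 = 149.968 mm
Correction = (N/12)(d/30) = (10.7/12)(31/30) = 0.9214
PET = 149.968 × 0.9214 = 138.181 mm/month

138 mm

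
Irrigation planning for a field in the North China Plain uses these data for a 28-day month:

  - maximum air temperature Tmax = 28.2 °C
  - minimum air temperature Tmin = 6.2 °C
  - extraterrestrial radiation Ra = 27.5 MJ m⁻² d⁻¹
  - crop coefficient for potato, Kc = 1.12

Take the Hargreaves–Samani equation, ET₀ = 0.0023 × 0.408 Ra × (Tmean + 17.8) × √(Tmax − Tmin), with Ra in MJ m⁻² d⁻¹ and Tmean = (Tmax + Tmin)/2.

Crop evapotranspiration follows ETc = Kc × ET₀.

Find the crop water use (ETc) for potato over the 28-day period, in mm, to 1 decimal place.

132.9 mm

Tmean = (28.2 + 6.2)/2 = 17.20 °C
0.408 Ra = 0.408 × 27.5 = 11.2200 mm/d equivalent
ET₀ = 0.0023 × 11.2200 × (17.20 + 17.8) × √22.0 = 0.0023 × 11.2200 × 35.00 × 4.6904 = 4.2364 mm/d
ETc = Kc × ET₀ = 1.12 × 4.2364 = 4.7448 mm/d
Over 28 days: 4.7448 × 28 = 132.854 mm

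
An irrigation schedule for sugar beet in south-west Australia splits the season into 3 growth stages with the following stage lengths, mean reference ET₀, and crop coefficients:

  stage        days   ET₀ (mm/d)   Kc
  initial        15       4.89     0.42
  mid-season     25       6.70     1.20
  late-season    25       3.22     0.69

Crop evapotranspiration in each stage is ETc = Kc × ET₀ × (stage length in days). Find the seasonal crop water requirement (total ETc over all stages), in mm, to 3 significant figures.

287 mm

initial: 0.42 × 4.89 × 15 = 30.81 mm
mid-season: 1.20 × 6.70 × 25 = 201.00 mm
late-season: 0.69 × 3.22 × 25 = 55.55 mm
Seasonal total = 287.36 mm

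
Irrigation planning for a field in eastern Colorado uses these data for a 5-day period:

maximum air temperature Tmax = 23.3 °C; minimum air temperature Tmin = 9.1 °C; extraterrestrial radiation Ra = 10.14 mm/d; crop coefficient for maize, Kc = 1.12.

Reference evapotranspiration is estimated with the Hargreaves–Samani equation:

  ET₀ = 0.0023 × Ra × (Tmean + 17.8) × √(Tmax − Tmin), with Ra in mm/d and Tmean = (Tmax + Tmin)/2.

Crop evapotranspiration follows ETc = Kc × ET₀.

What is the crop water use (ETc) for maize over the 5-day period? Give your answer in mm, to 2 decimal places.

16.73 mm

Tmean = (23.3 + 9.1)/2 = 16.20 °C
ET₀ = 0.0023 × 10.14 × (16.20 + 17.8) × √14.2 = 0.0023 × 10.14 × 34.00 × 3.7683 = 2.9881 mm/d
ETc = Kc × ET₀ = 1.12 × 2.9881 = 3.3467 mm/d
Over 5 days: 3.3467 × 5 = 16.734 mm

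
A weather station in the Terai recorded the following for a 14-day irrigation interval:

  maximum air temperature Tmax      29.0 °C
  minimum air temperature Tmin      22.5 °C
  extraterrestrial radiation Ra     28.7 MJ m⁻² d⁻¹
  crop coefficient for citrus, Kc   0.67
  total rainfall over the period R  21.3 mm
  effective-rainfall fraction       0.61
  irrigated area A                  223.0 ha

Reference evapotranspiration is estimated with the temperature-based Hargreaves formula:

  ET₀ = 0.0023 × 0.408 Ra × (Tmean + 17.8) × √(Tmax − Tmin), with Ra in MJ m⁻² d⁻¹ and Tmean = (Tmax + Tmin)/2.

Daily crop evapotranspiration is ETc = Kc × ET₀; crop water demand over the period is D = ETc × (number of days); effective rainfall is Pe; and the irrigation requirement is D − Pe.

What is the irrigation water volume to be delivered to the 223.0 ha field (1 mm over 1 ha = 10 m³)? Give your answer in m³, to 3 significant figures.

33600 m³

Tmean = (29.0 + 22.5)/2 = 25.75 °C
0.408 Ra = 0.408 × 28.7 = 11.7096 mm/d equivalent
ET₀ = 0.0023 × 11.7096 × (25.75 + 17.8) × √6.5 = 0.0023 × 11.7096 × 43.55 × 2.5495 = 2.9903 mm/d
ETc = Kc × ET₀ = 0.67 × 2.9903 = 2.0035 mm/d
Crop demand D = ETc × 14 d = 2.0035 × 14 = 28.049 mm
Pe = 0.61 × 21.3 = 12.993 mm
D − Pe = 28.049 − 12.993 = 15.056 mm
Volume = 15.056 mm × 223.0 ha × 10 = 33574.9 m³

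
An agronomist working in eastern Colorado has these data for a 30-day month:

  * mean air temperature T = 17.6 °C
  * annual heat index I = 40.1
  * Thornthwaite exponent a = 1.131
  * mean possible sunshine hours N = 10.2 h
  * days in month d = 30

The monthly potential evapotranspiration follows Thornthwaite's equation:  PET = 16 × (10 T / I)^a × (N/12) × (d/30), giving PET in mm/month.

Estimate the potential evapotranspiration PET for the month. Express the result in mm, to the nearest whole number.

72 mm

10T/I = 10 × 17.6 / 40.1 = 4.3890
(10T/I)^a = 4.3890^1.131 = 5.3274
Uncorrected PET = 16 × 5.3274 = 85.238 mm
Correction = (N/12)(d/30) = (10.2/12)(30/30) = 0.8500
PET = 85.238 × 0.8500 = 72.452 mm/month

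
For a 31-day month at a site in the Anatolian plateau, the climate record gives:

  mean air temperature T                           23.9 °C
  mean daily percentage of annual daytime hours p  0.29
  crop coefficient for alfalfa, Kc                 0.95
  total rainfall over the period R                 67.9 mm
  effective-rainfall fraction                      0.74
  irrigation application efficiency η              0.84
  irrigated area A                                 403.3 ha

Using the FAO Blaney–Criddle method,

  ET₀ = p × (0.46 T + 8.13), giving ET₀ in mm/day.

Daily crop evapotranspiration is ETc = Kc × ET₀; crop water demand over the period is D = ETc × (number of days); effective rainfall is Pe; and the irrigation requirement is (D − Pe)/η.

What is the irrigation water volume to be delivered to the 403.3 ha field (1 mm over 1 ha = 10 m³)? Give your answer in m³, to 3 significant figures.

543000 m³

ET₀ = 0.29 × (0.46 × 23.9 + 8.13) = 0.29 × 19.124 = 5.5460 mm/d
ETc = Kc × ET₀ = 0.95 × 5.5460 = 5.2687 mm/d
Crop demand D = ETc × 31 d = 5.2687 × 31 = 163.330 mm
Pe = 0.74 × 67.9 = 50.246 mm
D − Pe = 163.330 − 50.246 = 113.084 mm
Gross irrigation = 113.084 / 0.84 = 134.624 mm
Volume = 134.624 mm × 403.3 ha × 10 = 542938.6 m³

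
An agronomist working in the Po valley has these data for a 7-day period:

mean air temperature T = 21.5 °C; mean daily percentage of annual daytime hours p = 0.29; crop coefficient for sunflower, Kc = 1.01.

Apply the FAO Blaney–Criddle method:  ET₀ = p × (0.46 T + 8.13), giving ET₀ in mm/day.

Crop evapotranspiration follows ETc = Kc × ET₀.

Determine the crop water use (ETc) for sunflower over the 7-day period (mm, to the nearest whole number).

ET₀ = 0.29 × (0.46 × 21.5 + 8.13) = 0.29 × 18.020 = 5.2258 mm/d
ETc = Kc × ET₀ = 1.01 × 5.2258 = 5.2781 mm/d
Over 7 days: 5.2781 × 7 = 36.947 mm

37 mm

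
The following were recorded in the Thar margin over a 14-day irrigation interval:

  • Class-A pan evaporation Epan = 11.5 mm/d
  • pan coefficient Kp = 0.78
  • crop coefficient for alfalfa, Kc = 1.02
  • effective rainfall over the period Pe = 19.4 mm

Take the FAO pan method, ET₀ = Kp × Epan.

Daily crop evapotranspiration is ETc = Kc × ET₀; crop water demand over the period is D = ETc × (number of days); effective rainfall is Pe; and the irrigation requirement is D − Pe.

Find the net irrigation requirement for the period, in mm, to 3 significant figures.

109 mm

ET₀ = 0.78 × 11.5 = 8.9700 mm/d
ETc = Kc × ET₀ = 1.02 × 8.9700 = 9.1494 mm/d
Crop demand D = ETc × 14 d = 9.1494 × 14 = 128.092 mm
D − Pe = 128.092 − 19.4 = 108.692 mm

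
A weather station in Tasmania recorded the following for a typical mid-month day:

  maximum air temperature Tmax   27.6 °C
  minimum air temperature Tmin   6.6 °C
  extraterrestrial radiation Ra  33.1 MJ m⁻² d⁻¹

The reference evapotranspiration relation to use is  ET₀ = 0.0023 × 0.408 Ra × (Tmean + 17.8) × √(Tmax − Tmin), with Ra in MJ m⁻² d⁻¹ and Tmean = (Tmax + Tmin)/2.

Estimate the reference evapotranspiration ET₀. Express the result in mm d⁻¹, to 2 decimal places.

Tmean = (27.6 + 6.6)/2 = 17.10 °C
0.408 Ra = 0.408 × 33.1 = 13.5048 mm/d equivalent
ET₀ = 0.0023 × 13.5048 × (17.10 + 17.8) × √21.0 = 0.0023 × 13.5048 × 34.90 × 4.5826 = 4.9677 mm/d

4.97 mm d⁻¹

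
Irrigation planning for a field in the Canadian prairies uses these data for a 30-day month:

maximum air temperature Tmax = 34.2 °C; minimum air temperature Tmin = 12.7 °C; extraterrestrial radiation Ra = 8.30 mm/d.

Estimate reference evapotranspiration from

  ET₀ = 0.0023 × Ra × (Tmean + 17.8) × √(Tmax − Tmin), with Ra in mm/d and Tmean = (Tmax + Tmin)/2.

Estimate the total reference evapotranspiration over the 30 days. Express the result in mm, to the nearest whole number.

Tmean = (34.2 + 12.7)/2 = 23.45 °C
ET₀ = 0.0023 × 8.30 × (23.45 + 17.8) × √21.5 = 0.0023 × 8.30 × 41.25 × 4.6368 = 3.6513 mm/d
Over 30 days: 3.6513 × 30 = 109.539 mm

110 mm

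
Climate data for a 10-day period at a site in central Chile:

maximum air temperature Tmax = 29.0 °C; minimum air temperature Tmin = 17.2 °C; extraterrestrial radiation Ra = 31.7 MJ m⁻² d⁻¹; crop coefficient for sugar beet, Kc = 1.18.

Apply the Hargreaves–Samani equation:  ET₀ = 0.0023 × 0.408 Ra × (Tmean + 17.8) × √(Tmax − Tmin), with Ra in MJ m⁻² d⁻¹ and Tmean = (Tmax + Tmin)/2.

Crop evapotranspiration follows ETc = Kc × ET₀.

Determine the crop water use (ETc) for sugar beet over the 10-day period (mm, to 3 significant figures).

Tmean = (29.0 + 17.2)/2 = 23.10 °C
0.408 Ra = 0.408 × 31.7 = 12.9336 mm/d equivalent
ET₀ = 0.0023 × 12.9336 × (23.10 + 17.8) × √11.8 = 0.0023 × 12.9336 × 40.90 × 3.4351 = 4.1794 mm/d
ETc = Kc × ET₀ = 1.18 × 4.1794 = 4.9317 mm/d
Over 10 days: 4.9317 × 10 = 49.317 mm

49.3 mm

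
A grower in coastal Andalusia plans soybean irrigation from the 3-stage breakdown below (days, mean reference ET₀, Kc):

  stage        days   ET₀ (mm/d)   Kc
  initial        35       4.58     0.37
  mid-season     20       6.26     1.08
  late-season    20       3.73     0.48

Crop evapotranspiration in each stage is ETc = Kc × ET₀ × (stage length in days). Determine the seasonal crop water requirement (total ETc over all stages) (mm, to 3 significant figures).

initial: 0.37 × 4.58 × 35 = 59.31 mm
mid-season: 1.08 × 6.26 × 20 = 135.22 mm
late-season: 0.48 × 3.73 × 20 = 35.81 mm
Seasonal total = 230.34 mm

230 mm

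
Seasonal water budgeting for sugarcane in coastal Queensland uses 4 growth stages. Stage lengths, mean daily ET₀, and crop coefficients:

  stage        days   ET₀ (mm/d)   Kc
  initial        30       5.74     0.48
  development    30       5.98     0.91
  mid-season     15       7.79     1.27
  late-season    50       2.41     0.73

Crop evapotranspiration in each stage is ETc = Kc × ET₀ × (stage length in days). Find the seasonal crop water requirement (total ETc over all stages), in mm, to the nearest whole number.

initial: 0.48 × 5.74 × 30 = 82.66 mm
development: 0.91 × 5.98 × 30 = 163.25 mm
mid-season: 1.27 × 7.79 × 15 = 148.40 mm
late-season: 0.73 × 2.41 × 50 = 87.97 mm
Seasonal total = 482.28 mm

482 mm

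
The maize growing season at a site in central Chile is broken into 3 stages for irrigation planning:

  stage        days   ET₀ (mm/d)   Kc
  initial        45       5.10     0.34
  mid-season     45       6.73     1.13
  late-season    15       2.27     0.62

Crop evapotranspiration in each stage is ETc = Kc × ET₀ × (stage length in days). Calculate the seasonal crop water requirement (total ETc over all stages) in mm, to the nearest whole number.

initial: 0.34 × 5.10 × 45 = 78.03 mm
mid-season: 1.13 × 6.73 × 45 = 342.22 mm
late-season: 0.62 × 2.27 × 15 = 21.11 mm
Seasonal total = 441.36 mm

441 mm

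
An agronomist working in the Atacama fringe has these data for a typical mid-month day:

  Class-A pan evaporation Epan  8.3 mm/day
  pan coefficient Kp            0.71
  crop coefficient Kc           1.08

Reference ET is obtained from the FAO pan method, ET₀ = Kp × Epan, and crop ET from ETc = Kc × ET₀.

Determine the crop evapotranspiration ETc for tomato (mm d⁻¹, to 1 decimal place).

ET₀ = 0.71 × 8.3 = 5.8930 mm/d
ETc = Kc × ET₀ = 1.08 × 5.8930 = 6.3644 mm/d

6.4 mm d⁻¹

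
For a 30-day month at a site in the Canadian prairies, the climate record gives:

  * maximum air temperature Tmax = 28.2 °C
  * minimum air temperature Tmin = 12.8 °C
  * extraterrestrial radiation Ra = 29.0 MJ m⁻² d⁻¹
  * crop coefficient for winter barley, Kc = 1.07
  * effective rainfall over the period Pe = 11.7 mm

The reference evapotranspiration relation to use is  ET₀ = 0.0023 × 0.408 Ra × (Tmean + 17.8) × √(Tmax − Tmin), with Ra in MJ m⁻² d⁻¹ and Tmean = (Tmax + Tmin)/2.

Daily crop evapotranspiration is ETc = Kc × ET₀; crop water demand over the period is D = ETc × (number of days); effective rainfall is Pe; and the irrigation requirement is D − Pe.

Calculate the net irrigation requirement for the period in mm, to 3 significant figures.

Tmean = (28.2 + 12.8)/2 = 20.50 °C
0.408 Ra = 0.408 × 29.0 = 11.8320 mm/d equivalent
ET₀ = 0.0023 × 11.8320 × (20.50 + 17.8) × √15.4 = 0.0023 × 11.8320 × 38.30 × 3.9243 = 4.0902 mm/d
ETc = Kc × ET₀ = 1.07 × 4.0902 = 4.3765 mm/d
Crop demand D = ETc × 30 d = 4.3765 × 30 = 131.295 mm
D − Pe = 131.295 − 11.7 = 119.595 mm

120 mm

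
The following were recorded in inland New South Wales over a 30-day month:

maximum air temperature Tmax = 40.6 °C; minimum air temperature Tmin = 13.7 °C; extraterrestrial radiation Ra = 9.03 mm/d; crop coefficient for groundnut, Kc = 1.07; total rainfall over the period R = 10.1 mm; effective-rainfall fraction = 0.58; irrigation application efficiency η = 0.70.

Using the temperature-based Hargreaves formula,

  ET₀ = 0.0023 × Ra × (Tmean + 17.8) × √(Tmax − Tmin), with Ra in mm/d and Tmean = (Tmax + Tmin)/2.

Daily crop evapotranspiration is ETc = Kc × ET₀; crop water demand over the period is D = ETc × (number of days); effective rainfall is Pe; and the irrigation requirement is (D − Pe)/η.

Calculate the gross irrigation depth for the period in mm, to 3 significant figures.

Tmean = (40.6 + 13.7)/2 = 27.15 °C
ET₀ = 0.0023 × 9.03 × (27.15 + 17.8) × √26.9 = 0.0023 × 9.03 × 44.95 × 5.1865 = 4.8419 mm/d
ETc = Kc × ET₀ = 1.07 × 4.8419 = 5.1808 mm/d
Crop demand D = ETc × 30 d = 5.1808 × 30 = 155.424 mm
Pe = 0.58 × 10.1 = 5.858 mm
D − Pe = 155.424 − 5.858 = 149.566 mm
Gross irrigation = 149.566 / 0.70 = 213.666 mm

214 mm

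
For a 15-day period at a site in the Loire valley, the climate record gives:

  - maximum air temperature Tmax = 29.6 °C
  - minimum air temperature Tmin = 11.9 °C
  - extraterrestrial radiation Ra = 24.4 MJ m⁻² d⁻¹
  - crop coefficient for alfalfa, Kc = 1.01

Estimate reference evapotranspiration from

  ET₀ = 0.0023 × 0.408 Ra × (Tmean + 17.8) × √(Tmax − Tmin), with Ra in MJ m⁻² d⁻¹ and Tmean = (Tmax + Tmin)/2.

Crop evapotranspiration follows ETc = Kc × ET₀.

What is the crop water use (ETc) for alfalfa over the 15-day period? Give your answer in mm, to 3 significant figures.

Tmean = (29.6 + 11.9)/2 = 20.75 °C
0.408 Ra = 0.408 × 24.4 = 9.9552 mm/d equivalent
ET₀ = 0.0023 × 9.9552 × (20.75 + 17.8) × √17.7 = 0.0023 × 9.9552 × 38.55 × 4.2071 = 3.7135 mm/d
ETc = Kc × ET₀ = 1.01 × 3.7135 = 3.7506 mm/d
Over 15 days: 3.7506 × 15 = 56.259 mm

56.3 mm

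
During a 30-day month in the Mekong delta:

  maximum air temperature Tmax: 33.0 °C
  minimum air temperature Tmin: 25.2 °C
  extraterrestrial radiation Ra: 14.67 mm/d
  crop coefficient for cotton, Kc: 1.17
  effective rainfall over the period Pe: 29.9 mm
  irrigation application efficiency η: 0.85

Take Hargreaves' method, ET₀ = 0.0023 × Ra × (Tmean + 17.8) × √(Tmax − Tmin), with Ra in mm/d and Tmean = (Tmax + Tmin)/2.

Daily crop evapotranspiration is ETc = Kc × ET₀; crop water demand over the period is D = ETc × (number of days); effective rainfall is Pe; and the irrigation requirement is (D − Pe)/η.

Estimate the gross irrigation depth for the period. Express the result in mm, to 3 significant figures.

Tmean = (33.0 + 25.2)/2 = 29.10 °C
ET₀ = 0.0023 × 14.67 × (29.10 + 17.8) × √7.8 = 0.0023 × 14.67 × 46.90 × 2.7928 = 4.4195 mm/d
ETc = Kc × ET₀ = 1.17 × 4.4195 = 5.1708 mm/d
Crop demand D = ETc × 30 d = 5.1708 × 30 = 155.124 mm
D − Pe = 155.124 − 29.9 = 125.224 mm
Gross irrigation = 125.224 / 0.85 = 147.322 mm

147 mm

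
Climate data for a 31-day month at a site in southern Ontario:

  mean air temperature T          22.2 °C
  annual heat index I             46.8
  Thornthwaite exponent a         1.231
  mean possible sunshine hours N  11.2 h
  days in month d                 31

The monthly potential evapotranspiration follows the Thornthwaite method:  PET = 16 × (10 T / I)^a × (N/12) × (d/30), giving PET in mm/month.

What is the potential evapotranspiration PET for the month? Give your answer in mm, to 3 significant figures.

105 mm

10T/I = 10 × 22.2 / 46.8 = 4.7436
(10T/I)^a = 4.7436^1.231 = 6.7966
Uncorrected PET = 16 × 6.7966 = 108.746 mm
Correction = (N/12)(d/30) = (11.2/12)(31/30) = 0.9644
PET = 108.746 × 0.9644 = 104.875 mm/month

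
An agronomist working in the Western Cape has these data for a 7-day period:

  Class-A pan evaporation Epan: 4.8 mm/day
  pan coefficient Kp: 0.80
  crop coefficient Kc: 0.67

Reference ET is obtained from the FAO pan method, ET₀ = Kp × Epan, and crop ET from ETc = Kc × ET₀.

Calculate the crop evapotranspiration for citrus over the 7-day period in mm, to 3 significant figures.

18.0 mm

ET₀ = 0.80 × 4.8 = 3.8400 mm/d
ETc = Kc × ET₀ = 0.67 × 3.8400 = 2.5728 mm/d
Over 7 days: 2.5728 × 7 = 18.010 mm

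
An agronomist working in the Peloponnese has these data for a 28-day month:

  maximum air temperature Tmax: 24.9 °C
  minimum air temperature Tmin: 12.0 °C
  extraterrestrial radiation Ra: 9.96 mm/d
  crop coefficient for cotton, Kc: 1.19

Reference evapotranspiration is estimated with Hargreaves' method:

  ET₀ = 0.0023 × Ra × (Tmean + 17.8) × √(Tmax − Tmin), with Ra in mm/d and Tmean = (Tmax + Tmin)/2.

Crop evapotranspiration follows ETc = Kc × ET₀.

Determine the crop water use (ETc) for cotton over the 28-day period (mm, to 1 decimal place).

99.4 mm

Tmean = (24.9 + 12.0)/2 = 18.45 °C
ET₀ = 0.0023 × 9.96 × (18.45 + 17.8) × √12.9 = 0.0023 × 9.96 × 36.25 × 3.5917 = 2.9826 mm/d
ETc = Kc × ET₀ = 1.19 × 2.9826 = 3.5493 mm/d
Over 28 days: 3.5493 × 28 = 99.380 mm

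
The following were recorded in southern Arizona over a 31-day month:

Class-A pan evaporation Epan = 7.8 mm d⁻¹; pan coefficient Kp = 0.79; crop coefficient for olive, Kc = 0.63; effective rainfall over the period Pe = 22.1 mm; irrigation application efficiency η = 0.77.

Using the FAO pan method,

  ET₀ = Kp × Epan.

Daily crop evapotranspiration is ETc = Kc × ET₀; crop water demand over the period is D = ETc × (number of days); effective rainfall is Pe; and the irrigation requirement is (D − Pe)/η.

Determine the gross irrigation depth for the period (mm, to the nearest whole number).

ET₀ = 0.79 × 7.8 = 6.1620 mm/d
ETc = Kc × ET₀ = 0.63 × 6.1620 = 3.8821 mm/d
Crop demand D = ETc × 31 d = 3.8821 × 31 = 120.345 mm
D − Pe = 120.345 − 22.1 = 98.245 mm
Gross irrigation = 98.245 / 0.77 = 127.591 mm

128 mm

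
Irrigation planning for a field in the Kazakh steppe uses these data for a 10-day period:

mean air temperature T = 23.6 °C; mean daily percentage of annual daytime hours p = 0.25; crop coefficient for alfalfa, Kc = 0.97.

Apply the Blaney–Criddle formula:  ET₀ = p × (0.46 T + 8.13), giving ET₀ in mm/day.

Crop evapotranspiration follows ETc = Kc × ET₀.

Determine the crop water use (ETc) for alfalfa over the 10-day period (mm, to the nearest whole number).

ET₀ = 0.25 × (0.46 × 23.6 + 8.13) = 0.25 × 18.986 = 4.7465 mm/d
ETc = Kc × ET₀ = 0.97 × 4.7465 = 4.6041 mm/d
Over 10 days: 4.6041 × 10 = 46.041 mm

46 mm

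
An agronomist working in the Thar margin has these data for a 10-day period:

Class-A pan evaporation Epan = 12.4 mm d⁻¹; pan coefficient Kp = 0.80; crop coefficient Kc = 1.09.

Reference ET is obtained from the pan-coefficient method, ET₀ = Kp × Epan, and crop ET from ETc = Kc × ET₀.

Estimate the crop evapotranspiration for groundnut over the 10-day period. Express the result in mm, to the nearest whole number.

108 mm

ET₀ = 0.80 × 12.4 = 9.9200 mm/d
ETc = Kc × ET₀ = 1.09 × 9.9200 = 10.8128 mm/d
Over 10 days: 10.8128 × 10 = 108.128 mm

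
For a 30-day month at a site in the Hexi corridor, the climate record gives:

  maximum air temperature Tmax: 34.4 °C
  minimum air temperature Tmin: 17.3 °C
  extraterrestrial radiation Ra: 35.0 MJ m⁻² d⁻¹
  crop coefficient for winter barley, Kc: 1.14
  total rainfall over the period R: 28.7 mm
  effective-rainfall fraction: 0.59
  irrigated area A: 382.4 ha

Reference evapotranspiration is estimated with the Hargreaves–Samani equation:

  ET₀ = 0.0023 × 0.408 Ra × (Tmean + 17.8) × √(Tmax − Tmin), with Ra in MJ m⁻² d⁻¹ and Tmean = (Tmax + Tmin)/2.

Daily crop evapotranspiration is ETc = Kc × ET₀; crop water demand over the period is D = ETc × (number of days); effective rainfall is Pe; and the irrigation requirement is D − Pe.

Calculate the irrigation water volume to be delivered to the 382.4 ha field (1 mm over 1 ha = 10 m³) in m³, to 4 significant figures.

710600 m³

Tmean = (34.4 + 17.3)/2 = 25.85 °C
0.408 Ra = 0.408 × 35.0 = 14.2800 mm/d equivalent
ET₀ = 0.0023 × 14.2800 × (25.85 + 17.8) × √17.1 = 0.0023 × 14.2800 × 43.65 × 4.1352 = 5.9284 mm/d
ETc = Kc × ET₀ = 1.14 × 5.9284 = 6.7584 mm/d
Crop demand D = ETc × 30 d = 6.7584 × 30 = 202.752 mm
Pe = 0.59 × 28.7 = 16.933 mm
D − Pe = 202.752 − 16.933 = 185.819 mm
Volume = 185.819 mm × 382.4 ha × 10 = 710571.9 m³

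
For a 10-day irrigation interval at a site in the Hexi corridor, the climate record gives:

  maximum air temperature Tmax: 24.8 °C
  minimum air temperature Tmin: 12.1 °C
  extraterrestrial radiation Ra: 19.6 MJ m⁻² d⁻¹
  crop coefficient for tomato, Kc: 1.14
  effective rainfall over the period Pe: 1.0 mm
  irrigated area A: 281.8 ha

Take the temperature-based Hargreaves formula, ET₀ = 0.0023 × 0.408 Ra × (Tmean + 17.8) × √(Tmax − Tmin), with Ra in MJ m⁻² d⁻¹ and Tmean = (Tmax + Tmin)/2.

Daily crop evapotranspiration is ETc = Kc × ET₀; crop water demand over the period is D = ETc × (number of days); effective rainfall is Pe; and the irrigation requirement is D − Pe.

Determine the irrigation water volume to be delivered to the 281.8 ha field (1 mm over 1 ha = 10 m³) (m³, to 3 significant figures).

Tmean = (24.8 + 12.1)/2 = 18.45 °C
0.408 Ra = 0.408 × 19.6 = 7.9968 mm/d equivalent
ET₀ = 0.0023 × 7.9968 × (18.45 + 17.8) × √12.7 = 0.0023 × 7.9968 × 36.25 × 3.5637 = 2.3760 mm/d
ETc = Kc × ET₀ = 1.14 × 2.3760 = 2.7086 mm/d
Crop demand D = ETc × 10 d = 2.7086 × 10 = 27.086 mm
D − Pe = 27.086 − 1.0 = 26.086 mm
Volume = 26.086 mm × 281.8 ha × 10 = 73510.3 m³

73500 m³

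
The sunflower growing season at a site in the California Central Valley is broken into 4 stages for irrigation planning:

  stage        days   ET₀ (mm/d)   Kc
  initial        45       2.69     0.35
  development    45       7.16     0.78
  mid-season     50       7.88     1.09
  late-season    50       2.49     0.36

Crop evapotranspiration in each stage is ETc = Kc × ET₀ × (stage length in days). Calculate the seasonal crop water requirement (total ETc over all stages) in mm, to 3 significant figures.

768 mm

initial: 0.35 × 2.69 × 45 = 42.37 mm
development: 0.78 × 7.16 × 45 = 251.32 mm
mid-season: 1.09 × 7.88 × 50 = 429.46 mm
late-season: 0.36 × 2.49 × 50 = 44.82 mm
Seasonal total = 767.97 mm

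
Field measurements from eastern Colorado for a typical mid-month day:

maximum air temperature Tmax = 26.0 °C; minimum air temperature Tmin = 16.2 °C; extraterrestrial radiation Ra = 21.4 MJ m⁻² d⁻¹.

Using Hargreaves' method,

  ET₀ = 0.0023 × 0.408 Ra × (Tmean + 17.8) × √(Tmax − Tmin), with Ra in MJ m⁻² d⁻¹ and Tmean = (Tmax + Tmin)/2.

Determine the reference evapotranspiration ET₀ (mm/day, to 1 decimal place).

Tmean = (26.0 + 16.2)/2 = 21.10 °C
0.408 Ra = 0.408 × 21.4 = 8.7312 mm/d equivalent
ET₀ = 0.0023 × 8.7312 × (21.10 + 17.8) × √9.8 = 0.0023 × 8.7312 × 38.90 × 3.1305 = 2.4455 mm/d

2.4 mm/day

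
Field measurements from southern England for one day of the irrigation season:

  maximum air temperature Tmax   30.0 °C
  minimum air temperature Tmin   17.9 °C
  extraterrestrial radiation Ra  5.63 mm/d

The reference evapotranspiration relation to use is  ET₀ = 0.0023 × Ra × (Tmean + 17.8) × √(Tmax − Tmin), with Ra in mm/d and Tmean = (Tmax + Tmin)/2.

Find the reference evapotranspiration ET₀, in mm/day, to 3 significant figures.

Tmean = (30.0 + 17.9)/2 = 23.95 °C
ET₀ = 0.0023 × 5.63 × (23.95 + 17.8) × √12.1 = 0.0023 × 5.63 × 41.75 × 3.4785 = 1.8805 mm/d

1.88 mm/day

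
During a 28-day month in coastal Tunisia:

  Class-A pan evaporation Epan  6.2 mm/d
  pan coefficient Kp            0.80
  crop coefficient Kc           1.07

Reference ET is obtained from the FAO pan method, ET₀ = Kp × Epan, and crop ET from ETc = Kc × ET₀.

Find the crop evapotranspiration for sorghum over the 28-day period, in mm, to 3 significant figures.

149 mm

ET₀ = 0.80 × 6.2 = 4.9600 mm/d
ETc = Kc × ET₀ = 1.07 × 4.9600 = 5.3072 mm/d
Over 28 days: 5.3072 × 28 = 148.602 mm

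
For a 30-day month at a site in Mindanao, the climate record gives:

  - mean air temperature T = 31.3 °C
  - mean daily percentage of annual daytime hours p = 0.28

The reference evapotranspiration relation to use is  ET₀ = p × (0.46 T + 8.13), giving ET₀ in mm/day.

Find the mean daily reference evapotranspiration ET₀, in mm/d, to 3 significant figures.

6.31 mm/d

ET₀ = 0.28 × (0.46 × 31.3 + 8.13) = 0.28 × 22.528 = 6.3078 mm/d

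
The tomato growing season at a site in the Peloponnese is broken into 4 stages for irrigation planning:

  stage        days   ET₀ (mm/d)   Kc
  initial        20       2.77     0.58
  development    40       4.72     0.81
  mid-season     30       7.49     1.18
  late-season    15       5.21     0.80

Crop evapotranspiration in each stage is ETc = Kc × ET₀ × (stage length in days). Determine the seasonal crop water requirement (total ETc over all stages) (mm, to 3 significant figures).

513 mm

initial: 0.58 × 2.77 × 20 = 32.13 mm
development: 0.81 × 4.72 × 40 = 152.93 mm
mid-season: 1.18 × 7.49 × 30 = 265.15 mm
late-season: 0.80 × 5.21 × 15 = 62.52 mm
Seasonal total = 512.73 mm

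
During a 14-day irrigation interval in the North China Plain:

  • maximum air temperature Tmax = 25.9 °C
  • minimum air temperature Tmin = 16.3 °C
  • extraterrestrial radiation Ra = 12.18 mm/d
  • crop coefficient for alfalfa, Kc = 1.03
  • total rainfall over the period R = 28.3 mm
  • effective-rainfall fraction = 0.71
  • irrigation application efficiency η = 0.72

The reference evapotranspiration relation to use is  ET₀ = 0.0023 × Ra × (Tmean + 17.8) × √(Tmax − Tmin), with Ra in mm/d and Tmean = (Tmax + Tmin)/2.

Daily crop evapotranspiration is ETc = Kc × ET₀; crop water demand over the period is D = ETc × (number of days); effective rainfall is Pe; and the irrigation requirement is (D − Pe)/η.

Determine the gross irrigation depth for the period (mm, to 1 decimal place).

39.7 mm

Tmean = (25.9 + 16.3)/2 = 21.10 °C
ET₀ = 0.0023 × 12.18 × (21.10 + 17.8) × √9.6 = 0.0023 × 12.18 × 38.90 × 3.0984 = 3.3765 mm/d
ETc = Kc × ET₀ = 1.03 × 3.3765 = 3.4778 mm/d
Crop demand D = ETc × 14 d = 3.4778 × 14 = 48.689 mm
Pe = 0.71 × 28.3 = 20.093 mm
D − Pe = 48.689 − 20.093 = 28.596 mm
Gross irrigation = 28.596 / 0.72 = 39.717 mm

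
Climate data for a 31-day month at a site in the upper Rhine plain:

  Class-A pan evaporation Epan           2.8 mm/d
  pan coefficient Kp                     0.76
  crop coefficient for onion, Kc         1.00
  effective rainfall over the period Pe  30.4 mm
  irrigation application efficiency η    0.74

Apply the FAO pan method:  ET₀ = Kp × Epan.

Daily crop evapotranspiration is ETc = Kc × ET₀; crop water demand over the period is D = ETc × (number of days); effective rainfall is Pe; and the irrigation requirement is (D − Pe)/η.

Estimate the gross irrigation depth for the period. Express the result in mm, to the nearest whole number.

48 mm

ET₀ = 0.76 × 2.8 = 2.1280 mm/d
ETc = Kc × ET₀ = 1.00 × 2.1280 = 2.1280 mm/d
Crop demand D = ETc × 31 d = 2.1280 × 31 = 65.968 mm
D − Pe = 65.968 − 30.4 = 35.568 mm
Gross irrigation = 35.568 / 0.74 = 48.065 mm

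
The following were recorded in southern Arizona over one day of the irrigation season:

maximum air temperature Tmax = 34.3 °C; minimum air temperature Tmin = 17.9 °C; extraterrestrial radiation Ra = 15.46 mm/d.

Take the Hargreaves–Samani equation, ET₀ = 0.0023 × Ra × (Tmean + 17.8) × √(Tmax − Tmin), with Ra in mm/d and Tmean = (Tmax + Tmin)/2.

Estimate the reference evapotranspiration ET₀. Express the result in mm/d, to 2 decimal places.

Tmean = (34.3 + 17.9)/2 = 26.10 °C
ET₀ = 0.0023 × 15.46 × (26.10 + 17.8) × √16.4 = 0.0023 × 15.46 × 43.90 × 4.0497 = 6.3216 mm/d

6.32 mm/d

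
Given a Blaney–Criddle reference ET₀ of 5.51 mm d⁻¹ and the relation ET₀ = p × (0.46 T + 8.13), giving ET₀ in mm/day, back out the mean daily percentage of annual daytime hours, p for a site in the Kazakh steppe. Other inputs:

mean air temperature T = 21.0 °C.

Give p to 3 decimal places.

p = ET₀ / (0.46 T + 8.13) = 5.51 / (0.46 × 21.0 + 8.13) = 5.51 / 17.790 = 0.3097

0.310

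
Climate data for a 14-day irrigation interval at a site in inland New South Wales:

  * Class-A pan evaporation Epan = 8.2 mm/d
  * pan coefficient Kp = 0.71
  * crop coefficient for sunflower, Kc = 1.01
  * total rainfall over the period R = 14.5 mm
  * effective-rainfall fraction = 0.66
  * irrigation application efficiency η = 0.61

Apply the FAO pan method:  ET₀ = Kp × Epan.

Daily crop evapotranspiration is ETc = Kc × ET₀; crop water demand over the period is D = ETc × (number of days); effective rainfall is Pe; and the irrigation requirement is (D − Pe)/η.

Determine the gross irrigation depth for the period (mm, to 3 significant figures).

119 mm

ET₀ = 0.71 × 8.2 = 5.8220 mm/d
ETc = Kc × ET₀ = 1.01 × 5.8220 = 5.8802 mm/d
Crop demand D = ETc × 14 d = 5.8802 × 14 = 82.323 mm
Pe = 0.66 × 14.5 = 9.570 mm
D − Pe = 82.323 − 9.570 = 72.753 mm
Gross irrigation = 72.753 / 0.61 = 119.267 mm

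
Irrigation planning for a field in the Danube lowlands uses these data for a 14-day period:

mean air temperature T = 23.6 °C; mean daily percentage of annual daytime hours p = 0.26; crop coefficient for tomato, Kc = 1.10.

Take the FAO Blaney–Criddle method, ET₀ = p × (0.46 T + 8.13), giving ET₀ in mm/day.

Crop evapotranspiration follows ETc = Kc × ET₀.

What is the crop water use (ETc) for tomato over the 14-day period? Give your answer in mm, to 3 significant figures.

76.0 mm

ET₀ = 0.26 × (0.46 × 23.6 + 8.13) = 0.26 × 18.986 = 4.9364 mm/d
ETc = Kc × ET₀ = 1.10 × 4.9364 = 5.4300 mm/d
Over 14 days: 5.4300 × 14 = 76.020 mm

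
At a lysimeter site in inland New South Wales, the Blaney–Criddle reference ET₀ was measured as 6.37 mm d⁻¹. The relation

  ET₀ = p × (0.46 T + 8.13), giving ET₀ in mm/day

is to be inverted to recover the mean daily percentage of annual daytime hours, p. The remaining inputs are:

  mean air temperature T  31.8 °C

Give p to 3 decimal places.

p = ET₀ / (0.46 T + 8.13) = 6.37 / (0.46 × 31.8 + 8.13) = 6.37 / 22.758 = 0.2799

0.280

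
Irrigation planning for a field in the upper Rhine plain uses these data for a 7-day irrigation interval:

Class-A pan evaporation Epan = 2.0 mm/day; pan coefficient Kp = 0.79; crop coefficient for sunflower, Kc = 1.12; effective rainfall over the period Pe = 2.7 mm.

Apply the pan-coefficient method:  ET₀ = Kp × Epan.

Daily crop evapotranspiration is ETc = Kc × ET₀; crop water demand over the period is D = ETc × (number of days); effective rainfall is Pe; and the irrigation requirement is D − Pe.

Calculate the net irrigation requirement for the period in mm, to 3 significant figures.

ET₀ = 0.79 × 2.0 = 1.5800 mm/d
ETc = Kc × ET₀ = 1.12 × 1.5800 = 1.7696 mm/d
Crop demand D = ETc × 7 d = 1.7696 × 7 = 12.387 mm
D − Pe = 12.387 − 2.7 = 9.687 mm

9.69 mm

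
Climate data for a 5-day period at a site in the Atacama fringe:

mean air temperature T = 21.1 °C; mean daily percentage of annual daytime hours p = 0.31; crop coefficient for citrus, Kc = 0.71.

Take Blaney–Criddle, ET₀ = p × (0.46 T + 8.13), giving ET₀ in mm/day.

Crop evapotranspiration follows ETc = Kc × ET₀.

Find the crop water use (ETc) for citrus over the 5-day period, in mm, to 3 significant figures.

ET₀ = 0.31 × (0.46 × 21.1 + 8.13) = 0.31 × 17.836 = 5.5292 mm/d
ETc = Kc × ET₀ = 0.71 × 5.5292 = 3.9257 mm/d
Over 5 days: 3.9257 × 5 = 19.629 mm

19.6 mm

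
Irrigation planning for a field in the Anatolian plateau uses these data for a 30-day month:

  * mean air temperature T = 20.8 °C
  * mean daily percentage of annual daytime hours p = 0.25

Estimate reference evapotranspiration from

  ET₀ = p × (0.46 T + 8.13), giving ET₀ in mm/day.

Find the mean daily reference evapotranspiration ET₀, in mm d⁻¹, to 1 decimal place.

ET₀ = 0.25 × (0.46 × 20.8 + 8.13) = 0.25 × 17.698 = 4.4245 mm/d

4.4 mm d⁻¹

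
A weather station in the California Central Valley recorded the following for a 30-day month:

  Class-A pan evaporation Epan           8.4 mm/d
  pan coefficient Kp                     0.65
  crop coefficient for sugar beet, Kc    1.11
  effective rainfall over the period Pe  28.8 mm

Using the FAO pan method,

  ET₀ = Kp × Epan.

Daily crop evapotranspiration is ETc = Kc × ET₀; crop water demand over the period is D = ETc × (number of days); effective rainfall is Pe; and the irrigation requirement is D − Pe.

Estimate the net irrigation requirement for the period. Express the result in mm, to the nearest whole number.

153 mm

ET₀ = 0.65 × 8.4 = 5.4600 mm/d
ETc = Kc × ET₀ = 1.11 × 5.4600 = 6.0606 mm/d
Crop demand D = ETc × 30 d = 6.0606 × 30 = 181.818 mm
D − Pe = 181.818 − 28.8 = 153.018 mm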